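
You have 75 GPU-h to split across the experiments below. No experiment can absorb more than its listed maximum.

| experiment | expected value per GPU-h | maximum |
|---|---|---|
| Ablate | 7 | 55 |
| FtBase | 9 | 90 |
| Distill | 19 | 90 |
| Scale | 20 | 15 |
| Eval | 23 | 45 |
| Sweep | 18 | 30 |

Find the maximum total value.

1620

Rank by expected value per GPU-h: Eval 23 > Scale 20 > Distill 19 > Sweep 18 > FtBase 9 > Ablate 7.
Eval takes 45 to reach its cap of 45 ; 30 left.
Scale: +15 to 15 (cap) ; 15 left.
Distill: +15 (room for 90) → 15. Pool exhausted.
Total = 19×15 + 20×15 + 23×45 = 1620.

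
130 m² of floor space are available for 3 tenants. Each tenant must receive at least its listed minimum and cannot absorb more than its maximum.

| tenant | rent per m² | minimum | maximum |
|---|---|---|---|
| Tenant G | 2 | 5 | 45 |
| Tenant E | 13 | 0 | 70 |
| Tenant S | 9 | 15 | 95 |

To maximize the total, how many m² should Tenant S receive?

Meeting every minimum uses 5+0+15 = 20 m², leaving 110.
Highest rent per m² first: Tenant E 13 > Tenant S 9 > Tenant G 2.
Give Tenant E 70 more to hit its cap of 70 ; 40 left.
Only 40 left; Tenant S takes them to reach 55.

55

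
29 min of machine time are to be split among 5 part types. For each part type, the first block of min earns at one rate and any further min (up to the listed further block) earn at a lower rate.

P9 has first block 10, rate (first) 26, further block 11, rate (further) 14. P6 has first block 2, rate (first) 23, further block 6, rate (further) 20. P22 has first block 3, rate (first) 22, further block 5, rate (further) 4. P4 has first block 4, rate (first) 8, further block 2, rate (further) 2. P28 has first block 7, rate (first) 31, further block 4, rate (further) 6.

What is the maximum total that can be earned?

723

Order all 10 blocks by rate: P28/tier1 31 > P9/tier1 26 > P6/tier1 23 > P22/tier1 22 > P6/tier2 20 > P9/tier2 14 > P4/tier1 8 > P28/tier2 6 > P22/tier2 4 > P4/tier2 2.
P28 tier1 at 31: fill all 7 — 22 left.
P9/tier1 (26): +10 — 12 left.
Fill P6 tier1 block (2 at 23) — 10 left.
P22 tier1 at 22: fill all 3 — 7 left.
P6/tier2 (20): +6 — 1 left.
1 remain; put them into P9 tier2 at 14.
Total = 31×7 + 26×10 + 23×2 + 22×3 + 20×6 + 14×1 = 723.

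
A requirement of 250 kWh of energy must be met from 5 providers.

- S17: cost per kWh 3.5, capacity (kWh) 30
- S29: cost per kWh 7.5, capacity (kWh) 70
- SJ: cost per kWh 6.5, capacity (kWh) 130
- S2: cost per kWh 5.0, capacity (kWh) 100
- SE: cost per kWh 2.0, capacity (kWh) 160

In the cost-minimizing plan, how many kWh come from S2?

60

Use providers in increasing cost order.
SE at 2.0: take all 160 kWh — 90 still needed.
Take 30 from S17 at 3.5 — need 60 more.
Take 60 from S2 at 5.0 to finish.
SJ, S29: unused.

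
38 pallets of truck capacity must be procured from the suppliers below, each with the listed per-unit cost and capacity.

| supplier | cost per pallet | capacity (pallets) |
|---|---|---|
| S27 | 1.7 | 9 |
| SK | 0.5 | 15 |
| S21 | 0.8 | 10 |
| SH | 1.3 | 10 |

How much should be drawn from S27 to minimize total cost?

Cheapest first:
SK at 0.5: take all 15 pallets — 23 still needed.
S21 (0.8): use full 10 — 13 pallets to go.
Take 10 from SH at 1.3 — need 3 more.
Take 3 from S27 at 1.7 to finish.

3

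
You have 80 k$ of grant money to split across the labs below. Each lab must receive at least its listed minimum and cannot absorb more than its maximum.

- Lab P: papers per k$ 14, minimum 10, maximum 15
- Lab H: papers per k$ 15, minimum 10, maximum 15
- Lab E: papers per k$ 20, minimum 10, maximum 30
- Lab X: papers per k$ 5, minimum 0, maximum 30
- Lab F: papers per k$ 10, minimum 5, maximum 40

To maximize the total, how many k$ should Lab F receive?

Meeting every minimum uses 10+10+10+0+5 = 35 k$, leaving 45.
Highest papers per k$ first: Lab E 20 > Lab H 15 > Lab P 14 > Lab F 10 > Lab X 5.
Lab E takes 20 more to reach its cap of 30 — 25 left.
Lab H: +5 to 15 (cap) — 20 left.
Give Lab P 5 more to hit its cap of 15 — 15 left.
Lab F: +15 (room for 35) → 20. Pool exhausted.

20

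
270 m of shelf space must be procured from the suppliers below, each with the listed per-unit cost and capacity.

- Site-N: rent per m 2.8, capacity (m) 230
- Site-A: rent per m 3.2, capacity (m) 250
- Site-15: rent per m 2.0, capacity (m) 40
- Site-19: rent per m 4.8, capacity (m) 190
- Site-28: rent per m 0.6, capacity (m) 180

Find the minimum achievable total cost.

Use suppliers in increasing cost order.
Site-28 at 0.6: take all 180 m → 90 still needed.
Site-15 at 2.0: take all 40 m → 50 still needed.
Take 50 from Site-N at 2.8 to finish.
Site-A, Site-19: unused.
Cost = 180×0.6 + 40×2.0 + 50×2.8 = 328.

328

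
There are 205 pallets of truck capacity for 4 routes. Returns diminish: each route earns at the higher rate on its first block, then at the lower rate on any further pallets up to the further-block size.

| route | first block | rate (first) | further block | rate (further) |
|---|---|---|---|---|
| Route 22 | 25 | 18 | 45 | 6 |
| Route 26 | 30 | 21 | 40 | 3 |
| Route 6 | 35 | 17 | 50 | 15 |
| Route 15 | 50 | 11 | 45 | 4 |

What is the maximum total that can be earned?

Order all 8 blocks by rate: Route 26/first 21 > Route 22/first 18 > Route 6/first 17 > Route 6/second 15 > Route 15/first 11 > Route 22/second 6 > Route 15/second 4 > Route 26/second 3.
Route 26 first at 21: fill all 30 ; 175 left.
Fill Route 22 first block (25 at 18) ; 150 left.
Fill Route 6 first block (35 at 17) ; 115 left.
Route 6/second (15): +50 ; 65 left.
Fill Route 15 first block (50 at 11) ; 15 left.
15 remain; put them into Route 22 second at 6.
Total = 21×30 + 18×25 + 17×35 + 15×50 + 11×50 + 6×15 = 3065.

3065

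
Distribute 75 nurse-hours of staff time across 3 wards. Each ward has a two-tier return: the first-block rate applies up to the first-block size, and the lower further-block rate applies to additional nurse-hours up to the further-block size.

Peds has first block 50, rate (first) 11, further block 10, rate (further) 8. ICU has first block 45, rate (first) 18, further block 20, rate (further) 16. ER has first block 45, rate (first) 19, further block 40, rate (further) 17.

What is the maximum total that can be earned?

Order all 6 blocks by rate: ER/T1 19 > ICU/T1 18 > ER/T2 17 > ICU/T2 16 > Peds/T1 11 > Peds/T2 8.
ER/T1 (19): +45 — 30 left.
ICU T1 at 18: only 30 left, fill 30.
Total = 19×45 + 18×30 = 1395.

1395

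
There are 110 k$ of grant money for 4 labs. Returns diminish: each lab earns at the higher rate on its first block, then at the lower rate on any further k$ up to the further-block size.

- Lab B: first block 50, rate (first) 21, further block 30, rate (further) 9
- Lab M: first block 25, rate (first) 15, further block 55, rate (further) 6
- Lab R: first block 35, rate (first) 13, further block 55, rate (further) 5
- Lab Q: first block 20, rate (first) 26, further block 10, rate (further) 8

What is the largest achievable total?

Order all 8 blocks by rate: Lab Q/tier1 26 > Lab B/tier1 21 > Lab M/tier1 15 > Lab R/tier1 13 > Lab B/tier2 9 > Lab Q/tier2 8 > Lab M/tier2 6 > Lab R/tier2 5.
Lab Q/tier1 (26): +20 — 90 left.
Lab B tier1 at 21: fill all 50 — 40 left.
Fill Lab M tier1 block (25 at 15) — 15 left.
Lab R/tier1: +15 of 35 at 13; pool empty.
Total = 26×20 + 21×50 + 15×25 + 13×15 = 2140.

2140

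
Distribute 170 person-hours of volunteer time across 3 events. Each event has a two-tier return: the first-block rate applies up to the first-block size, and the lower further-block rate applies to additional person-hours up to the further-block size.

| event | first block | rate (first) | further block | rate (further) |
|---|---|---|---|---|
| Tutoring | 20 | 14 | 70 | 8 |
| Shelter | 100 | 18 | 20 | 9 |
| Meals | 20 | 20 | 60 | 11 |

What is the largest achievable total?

Treat each block as its own option and order by rate: Meals/T1 20 > Shelter/T1 18 > Tutoring/T1 14 > Meals/T2 11 > Shelter/T2 9 > Tutoring/T2 8.
Meals T1 at 20: fill all 20 ; 150 left.
Fill Shelter T1 block (100 at 18) ; 50 left.
Tutoring T1 at 14: fill all 20 ; 30 left.
Meals/T2: +30 of 60 at 11; pool empty.
Total = 20×20 + 18×100 + 14×20 + 11×30 = 2810.

2810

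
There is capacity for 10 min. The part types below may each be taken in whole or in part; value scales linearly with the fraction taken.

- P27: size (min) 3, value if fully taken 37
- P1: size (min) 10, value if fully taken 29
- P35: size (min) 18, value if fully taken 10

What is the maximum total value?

57.3

Sort by value density: P27 37/3≈12.3, P1 29/10≈2.9, P35 10/18≈0.556.
All 3 min of P27 fit (value 37) — 7 remain.
7 min left: a 7/10 share of P1 gives 29×7/10 = 20.3.
Total value = 57.3.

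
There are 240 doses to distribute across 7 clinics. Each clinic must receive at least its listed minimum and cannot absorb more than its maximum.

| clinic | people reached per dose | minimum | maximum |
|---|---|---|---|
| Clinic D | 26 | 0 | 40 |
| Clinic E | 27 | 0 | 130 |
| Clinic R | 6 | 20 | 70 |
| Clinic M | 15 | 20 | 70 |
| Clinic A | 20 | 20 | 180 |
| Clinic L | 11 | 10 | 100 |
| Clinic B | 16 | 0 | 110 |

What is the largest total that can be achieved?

5480

Meeting every minimum uses 0+0+20+20+20+10+0 = 70 doses, leaving 170.
Order the clinics by people reached per dose: Clinic E 27 > Clinic D 26 > Clinic A 20 > Clinic B 16 > Clinic M 15 > Clinic L 11 > Clinic R 6.
Give Clinic E 130 more to hit its cap of 130 ; 40 left.
Clinic D takes 40 more to reach its cap of 40 ; 0 left.
Total = 26×40 + 27×130 + 6×20 + 15×20 + 20×20 + 11×10 = 5480.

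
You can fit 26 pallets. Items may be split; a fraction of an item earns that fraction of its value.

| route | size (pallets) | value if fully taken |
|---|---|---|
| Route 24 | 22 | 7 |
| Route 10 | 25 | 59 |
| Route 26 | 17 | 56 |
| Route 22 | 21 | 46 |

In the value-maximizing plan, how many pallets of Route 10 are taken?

9

Sort by value density: Route 26 56/17≈3.29, Route 10 59/25≈2.36, Route 22 46/21≈2.19, Route 24 7/22≈0.318.
All 17 pallets of Route 26 fit (value 56) ; 9 remain.
Fill the last 9 pallets with part of Route 10: 9/25 of it earns 21.24.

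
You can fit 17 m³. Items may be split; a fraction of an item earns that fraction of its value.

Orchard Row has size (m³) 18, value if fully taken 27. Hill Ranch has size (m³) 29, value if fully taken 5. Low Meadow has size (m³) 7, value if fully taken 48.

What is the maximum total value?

Best value per unit of size first: Low Meadow 48/7≈6.86, Orchard Row 27/18≈1.5, Hill Ranch 5/29≈0.172.
All 7 m³ of Low Meadow fit (value 48) → 10 remain.
Fill the last 10 m³ with part of Orchard Row: 10/18 of it earns 15.
Total value = 63.

63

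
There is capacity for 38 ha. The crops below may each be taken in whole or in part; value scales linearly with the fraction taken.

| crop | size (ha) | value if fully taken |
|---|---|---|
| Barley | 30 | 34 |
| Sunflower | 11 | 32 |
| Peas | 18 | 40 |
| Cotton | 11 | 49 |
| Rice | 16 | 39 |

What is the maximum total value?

Sort by value density: Cotton 49/11≈4.45, Sunflower 32/11≈2.91, Rice 39/16≈2.44, Peas 40/18≈2.22, Barley 34/30≈1.13.
Take all of Cotton (11 ha, value 49) → 27 ha left.
All 11 ha of Sunflower fit (value 32) → 16 remain.
Rice: take in full, 16 ha for value 39 → 0 left.
Total value = 120.

120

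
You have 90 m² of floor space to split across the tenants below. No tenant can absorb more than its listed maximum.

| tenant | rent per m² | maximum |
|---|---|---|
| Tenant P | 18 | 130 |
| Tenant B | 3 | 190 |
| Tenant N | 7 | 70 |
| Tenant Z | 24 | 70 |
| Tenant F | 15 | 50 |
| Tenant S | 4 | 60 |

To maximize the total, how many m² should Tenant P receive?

Rank by rent per m²: Tenant Z 24 > Tenant P 18 > Tenant F 15 > Tenant N 7 > Tenant S 4 > Tenant B 3.
Tenant Z: +70 to 70 (cap) — 20 left.
Only 20 left; Tenant P takes them to reach 20.

20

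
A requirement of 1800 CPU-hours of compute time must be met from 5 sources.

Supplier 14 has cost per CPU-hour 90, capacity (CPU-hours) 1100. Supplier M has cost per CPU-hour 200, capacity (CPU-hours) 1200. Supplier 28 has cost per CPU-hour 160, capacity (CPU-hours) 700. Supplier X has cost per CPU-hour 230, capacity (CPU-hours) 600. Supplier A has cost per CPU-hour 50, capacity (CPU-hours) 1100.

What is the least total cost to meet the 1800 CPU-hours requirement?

118000

Use sources in increasing cost order.
Supplier A at 50: take all 1100 CPU-hours → 700 still needed.
Supplier 14 at 90: take 700 of its 1100 → requirement met.
Supplier 28, Supplier M, Supplier X: unused.
Cost = 1100×50 + 700×90 = 118000.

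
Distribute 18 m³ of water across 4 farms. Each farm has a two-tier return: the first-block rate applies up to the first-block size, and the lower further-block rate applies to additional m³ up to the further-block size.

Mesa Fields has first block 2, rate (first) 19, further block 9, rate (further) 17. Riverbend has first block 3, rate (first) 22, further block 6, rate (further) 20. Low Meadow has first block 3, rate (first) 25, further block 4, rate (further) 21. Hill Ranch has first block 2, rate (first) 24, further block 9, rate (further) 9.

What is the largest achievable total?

393

Rank every tier by rate: Low Meadow/T1 25 > Hill Ranch/T1 24 > Riverbend/T1 22 > Low Meadow/T2 21 > Riverbend/T2 20 > Mesa Fields/T1 19 > Mesa Fields/T2 17 > Hill Ranch/T2 9.
Fill Low Meadow T1 block (3 at 25) ; 15 left.
Hill Ranch T1 at 24: fill all 2 ; 13 left.
Riverbend T1 at 22: fill all 3 ; 10 left.
Low Meadow T2 at 21: fill all 4 ; 6 left.
Riverbend T2 at 20: fill all 6 ; 0 left.
Total = 25×3 + 24×2 + 22×3 + 21×4 + 20×6 = 393.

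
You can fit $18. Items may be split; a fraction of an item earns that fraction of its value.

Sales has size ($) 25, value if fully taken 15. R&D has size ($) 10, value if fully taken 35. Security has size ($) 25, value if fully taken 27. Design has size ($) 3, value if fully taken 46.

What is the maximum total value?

Sort by value density: Design 46/3≈15.3, R&D 35/10≈3.5, Security 27/25≈1.08, Sales 15/25≈0.6.
Take all of Design (3 $, value 46) → 15 $ left.
R&D: take in full, 10 $ for value 35 → 5 left.
Fill the last 5 $ with part of Security: 5/25 of it earns 5.4.
Total value = 86.4.

86.4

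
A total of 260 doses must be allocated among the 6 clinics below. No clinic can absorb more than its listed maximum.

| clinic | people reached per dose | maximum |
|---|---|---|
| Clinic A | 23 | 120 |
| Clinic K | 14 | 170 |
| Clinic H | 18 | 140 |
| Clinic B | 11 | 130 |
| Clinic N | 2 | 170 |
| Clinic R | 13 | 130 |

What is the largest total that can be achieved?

Highest people reached per dose first: Clinic A 23 > Clinic H 18 > Clinic K 14 > Clinic R 13 > Clinic B 11 > Clinic N 2.
Clinic A takes 120 to reach its cap of 120 → 140 left.
Clinic H takes 140 to reach its cap of 140 → 0 left.
Total = 23×120 + 18×140 = 5280.

5280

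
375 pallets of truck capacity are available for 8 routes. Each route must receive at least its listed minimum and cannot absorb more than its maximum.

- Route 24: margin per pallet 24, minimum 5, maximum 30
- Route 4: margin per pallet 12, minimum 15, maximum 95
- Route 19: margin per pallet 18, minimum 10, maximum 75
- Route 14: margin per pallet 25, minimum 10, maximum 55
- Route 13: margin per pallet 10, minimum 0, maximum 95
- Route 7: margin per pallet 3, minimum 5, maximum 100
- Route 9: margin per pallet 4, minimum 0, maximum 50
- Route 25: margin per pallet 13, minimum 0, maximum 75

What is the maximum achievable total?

5975

Meeting every minimum uses 5+15+10+10+0+5+0+0 = 45 pallets, leaving 330.
Order the routes by margin per pallet: Route 14 25 > Route 24 24 > Route 19 18 > Route 25 13 > Route 4 12 > Route 13 10 > Route 9 4 > Route 7 3.
Route 14: +45 to 55 (cap) → 285 left.
Route 24 takes 25 more to reach its cap of 30 → 260 left.
Give Route 19 65 more to hit its cap of 75 → 195 left.
Route 25: +75 to 75 (cap) → 120 left.
Give Route 4 80 more to hit its cap of 95 → 40 left.
Route 13 has room for 95 more but only 40 remain, so it gets 40.
Total = 24×30 + 12×95 + 18×75 + 25×55 + 10×40 + 3×5 + 13×75 = 5975.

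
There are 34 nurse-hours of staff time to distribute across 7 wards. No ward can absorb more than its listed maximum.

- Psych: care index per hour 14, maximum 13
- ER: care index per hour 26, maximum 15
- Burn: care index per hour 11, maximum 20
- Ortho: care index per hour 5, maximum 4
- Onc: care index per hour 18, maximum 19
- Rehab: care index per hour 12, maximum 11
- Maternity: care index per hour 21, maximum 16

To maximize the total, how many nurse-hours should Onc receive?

3

Highest care index per hour first: ER 26 > Maternity 21 > Onc 18 > Psych 14 > Rehab 12 > Burn 11 > Ortho 5.
ER: +15 to 15 (cap) ; 19 left.
Maternity: +16 to 16 (cap) ; 3 left.
Onc has room for 19 but only 3 remain, so it gets 3.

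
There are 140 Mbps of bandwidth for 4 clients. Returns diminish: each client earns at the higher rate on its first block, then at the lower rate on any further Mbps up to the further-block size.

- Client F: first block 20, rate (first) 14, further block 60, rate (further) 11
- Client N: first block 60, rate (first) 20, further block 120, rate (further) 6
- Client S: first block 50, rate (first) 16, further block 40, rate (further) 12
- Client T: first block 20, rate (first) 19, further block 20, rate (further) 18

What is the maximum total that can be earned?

2580

Rank every tier by rate: Client N/T1 20 > Client T/T1 19 > Client T/T2 18 > Client S/T1 16 > Client F/T1 14 > Client S/T2 12 > Client F/T2 11 > Client N/T2 6.
Client N T1 at 20: fill all 60 ; 80 left.
Fill Client T T1 block (20 at 19) ; 60 left.
Fill Client T T2 block (20 at 18) ; 40 left.
Client S/T1: +40 of 50 at 16; pool empty.
Total = 20×60 + 19×20 + 18×20 + 16×40 = 2580.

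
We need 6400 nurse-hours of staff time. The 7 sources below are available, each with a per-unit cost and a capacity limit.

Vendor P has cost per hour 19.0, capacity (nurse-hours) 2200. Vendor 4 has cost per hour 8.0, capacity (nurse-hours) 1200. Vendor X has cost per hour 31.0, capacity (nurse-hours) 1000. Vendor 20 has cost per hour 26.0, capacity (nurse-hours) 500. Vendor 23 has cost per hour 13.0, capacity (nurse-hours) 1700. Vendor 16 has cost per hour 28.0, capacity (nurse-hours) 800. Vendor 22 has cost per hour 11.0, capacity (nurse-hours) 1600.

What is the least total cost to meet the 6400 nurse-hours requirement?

Fill from the cheapest source first.
Vendor 4 at 8.0: take all 1200 nurse-hours — 5200 still needed.
Vendor 22 (11.0): use full 1600 — 3600 nurse-hours to go.
Vendor 23 (13.0): use full 1700 — 1900 nurse-hours to go.
Vendor P (19.0): take the remaining 1900 — done.
Vendor 20, Vendor 16, Vendor X: unused.
Cost = 1200×8.0 + 1600×11.0 + 1700×13.0 + 1900×19.0 = 85400.

85400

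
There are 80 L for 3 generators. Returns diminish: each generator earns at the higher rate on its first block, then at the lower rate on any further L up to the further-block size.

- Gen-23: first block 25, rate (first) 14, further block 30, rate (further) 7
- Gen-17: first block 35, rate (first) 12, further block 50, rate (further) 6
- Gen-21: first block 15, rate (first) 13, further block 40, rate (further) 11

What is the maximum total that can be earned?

1020

Rank every tier by rate: Gen-23/tier1 14 > Gen-21/tier1 13 > Gen-17/tier1 12 > Gen-21/tier2 11 > Gen-23/tier2 7 > Gen-17/tier2 6.
Gen-23 tier1 at 14: fill all 25 → 55 left.
Fill Gen-21 tier1 block (15 at 13) → 40 left.
Fill Gen-17 tier1 block (35 at 12) → 5 left.
Gen-21/tier2: +5 of 40 at 11; pool empty.
Total = 14×25 + 13×15 + 12×35 + 11×5 = 1020.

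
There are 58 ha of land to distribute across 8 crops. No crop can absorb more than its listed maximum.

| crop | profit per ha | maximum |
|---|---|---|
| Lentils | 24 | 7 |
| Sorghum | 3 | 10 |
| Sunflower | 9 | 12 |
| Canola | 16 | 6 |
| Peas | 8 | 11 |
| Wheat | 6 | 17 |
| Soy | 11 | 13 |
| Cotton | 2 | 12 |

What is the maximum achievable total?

657

Highest profit per ha first: Lentils 24 > Canola 16 > Soy 11 > Sunflower 9 > Peas 8 > Wheat 6 > Sorghum 3 > Cotton 2.
Give Lentils 7 to hit its cap of 7 — 51 left.
Canola: +6 to 6 (cap) — 45 left.
Give Soy 13 to hit its cap of 13 — 32 left.
Sunflower: +12 to 12 (cap) — 20 left.
Give Peas 11 to hit its cap of 11 — 9 left.
Wheat has room for 17 but only 9 remain, so it gets 9.
Total = 24×7 + 9×12 + 16×6 + 8×11 + 6×9 + 11×13 = 657.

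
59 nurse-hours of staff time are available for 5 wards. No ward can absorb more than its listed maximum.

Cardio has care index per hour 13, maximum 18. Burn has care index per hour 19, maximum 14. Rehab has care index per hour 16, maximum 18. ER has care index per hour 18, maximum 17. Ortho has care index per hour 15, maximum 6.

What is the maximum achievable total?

Highest care index per hour first: Burn 19 > ER 18 > Rehab 16 > Ortho 15 > Cardio 13.
Burn takes 14 to reach its cap of 14 — 45 left.
ER takes 17 to reach its cap of 17 — 28 left.
Rehab takes 18 to reach its cap of 18 — 10 left.
Ortho: +6 to 6 (cap) — 4 left.
Cardio: +4 (room for 18) → 4. Pool exhausted.
Total = 13×4 + 19×14 + 16×18 + 18×17 + 15×6 = 1002.

1002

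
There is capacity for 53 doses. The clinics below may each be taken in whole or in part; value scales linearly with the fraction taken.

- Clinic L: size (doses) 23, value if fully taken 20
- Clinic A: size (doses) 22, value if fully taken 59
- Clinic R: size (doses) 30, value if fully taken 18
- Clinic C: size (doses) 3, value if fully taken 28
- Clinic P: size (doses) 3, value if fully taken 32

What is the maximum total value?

Best value per unit of size first: Clinic P 32/3≈10.7, Clinic C 28/3≈9.33, Clinic A 59/22≈2.68, Clinic L 20/23≈0.87, Clinic R 18/30≈0.6.
Clinic P: take in full, 3 doses for value 32 — 50 left.
Clinic C: take in full, 3 doses for value 28 — 47 left.
All 22 doses of Clinic A fit (value 59) — 25 remain.
Take all of Clinic L (23 doses, value 20) — 2 doses left.
2 doses left: a 2/30 share of Clinic R gives 18×2/30 = 1.2.
Total value = 140.2.

140.2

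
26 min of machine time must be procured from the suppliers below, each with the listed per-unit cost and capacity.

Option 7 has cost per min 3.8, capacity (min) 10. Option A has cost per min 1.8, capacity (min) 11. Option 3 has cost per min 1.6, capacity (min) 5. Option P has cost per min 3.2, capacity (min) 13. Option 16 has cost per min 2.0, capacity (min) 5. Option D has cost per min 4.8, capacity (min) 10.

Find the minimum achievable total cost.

53.8

Fill from the cheapest supplier first.
Option 3 at 1.6: take all 5 min — 21 still needed.
Option A (1.8): use full 11 — 10 min to go.
Option 16 at 2.0: take all 5 min — 5 still needed.
Take 5 from Option P at 3.2 to finish.
Option 7, Option D: unused.
Cost = 5×1.6 + 11×1.8 + 5×2.0 + 5×3.2 = 53.8.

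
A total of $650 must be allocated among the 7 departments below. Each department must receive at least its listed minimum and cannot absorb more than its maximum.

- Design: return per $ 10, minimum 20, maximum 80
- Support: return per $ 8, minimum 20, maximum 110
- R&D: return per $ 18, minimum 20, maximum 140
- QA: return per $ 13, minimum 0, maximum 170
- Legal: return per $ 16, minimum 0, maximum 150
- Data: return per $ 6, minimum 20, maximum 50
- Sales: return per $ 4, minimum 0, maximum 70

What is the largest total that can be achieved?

8770

Meeting every minimum uses 20+20+20+0+0+20+0 = 80 $, leaving 570.
Highest return per $ first: R&D 18 > Legal 16 > QA 13 > Design 10 > Support 8 > Data 6 > Sales 4.
R&D takes 120 more to reach its cap of 140 → 450 left.
Give Legal 150 more to hit its cap of 150 → 300 left.
QA: +170 to 170 (cap) → 130 left.
Design: +60 to 80 (cap) → 70 left.
Support: +70 (room for 90) → 90. Pool exhausted.
Total = 10×80 + 8×90 + 18×140 + 13×170 + 16×150 + 6×20 = 8770.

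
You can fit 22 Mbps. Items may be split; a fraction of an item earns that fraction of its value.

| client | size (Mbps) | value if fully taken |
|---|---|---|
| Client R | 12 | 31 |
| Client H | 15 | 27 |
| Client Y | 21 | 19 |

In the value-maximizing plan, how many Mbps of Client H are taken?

Rank by value-to-size ratio: Client R 31/12≈2.58, Client H 27/15≈1.8, Client Y 19/21≈0.905.
Take all of Client R (12 Mbps, value 31) — 10 Mbps left.
10 Mbps left: a 10/15 share of Client H gives 27×10/15 = 18.

10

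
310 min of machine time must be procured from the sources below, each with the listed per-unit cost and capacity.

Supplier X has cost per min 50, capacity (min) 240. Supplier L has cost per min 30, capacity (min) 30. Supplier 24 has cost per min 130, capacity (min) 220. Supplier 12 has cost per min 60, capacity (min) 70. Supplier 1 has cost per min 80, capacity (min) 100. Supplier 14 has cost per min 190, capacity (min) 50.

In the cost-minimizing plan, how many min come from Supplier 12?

40

Use sources in increasing cost order.
Supplier L at 30: take all 30 min → 280 still needed.
Supplier X at 50: take all 240 min → 40 still needed.
Supplier 12 (60): take the remaining 40 → done.
Supplier 1, Supplier 24, Supplier 14: unused.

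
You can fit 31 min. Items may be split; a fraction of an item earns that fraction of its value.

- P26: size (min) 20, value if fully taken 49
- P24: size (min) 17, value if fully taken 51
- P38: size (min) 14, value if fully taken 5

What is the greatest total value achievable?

85.3

Sort by value density: P24 51/17≈3, P26 49/20≈2.45, P38 5/14≈0.357.
Take all of P24 (17 min, value 51) — 14 min left.
Only 14 min remain; take 14/20 of P26 for value 49×14/20 = 34.3.
Total value = 85.3.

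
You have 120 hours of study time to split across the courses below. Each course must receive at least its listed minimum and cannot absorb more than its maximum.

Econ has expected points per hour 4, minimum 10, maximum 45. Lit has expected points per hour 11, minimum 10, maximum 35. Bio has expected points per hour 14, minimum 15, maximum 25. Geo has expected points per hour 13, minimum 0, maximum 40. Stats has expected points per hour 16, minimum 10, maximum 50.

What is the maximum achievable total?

1625

Meeting every minimum uses 10+10+15+0+10 = 45 hours, leaving 75.
Order the courses by expected points per hour: Stats 16 > Bio 14 > Geo 13 > Lit 11 > Econ 4.
Stats: +40 to 50 (cap) → 35 left.
Give Bio 10 more to hit its cap of 25 → 25 left.
Geo has room for 40 more but only 25 remain, so it gets 25.
Total = 4×10 + 11×10 + 14×25 + 13×25 + 16×50 = 1625.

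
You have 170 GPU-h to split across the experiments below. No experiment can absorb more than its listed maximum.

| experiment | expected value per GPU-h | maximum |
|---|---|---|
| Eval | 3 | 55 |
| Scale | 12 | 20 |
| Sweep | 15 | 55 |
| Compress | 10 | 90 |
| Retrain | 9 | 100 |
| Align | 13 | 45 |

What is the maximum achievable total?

2150

Order the experiments by expected value per GPU-h: Sweep 15 > Align 13 > Scale 12 > Compress 10 > Retrain 9 > Eval 3.
Give Sweep 55 to hit its cap of 55 ; 115 left.
Align: +45 to 45 (cap) ; 70 left.
Scale takes 20 to reach its cap of 20 ; 50 left.
Compress: +50 (room for 90) → 50. Pool exhausted.
Total = 12×20 + 15×55 + 10×50 + 13×45 = 2150.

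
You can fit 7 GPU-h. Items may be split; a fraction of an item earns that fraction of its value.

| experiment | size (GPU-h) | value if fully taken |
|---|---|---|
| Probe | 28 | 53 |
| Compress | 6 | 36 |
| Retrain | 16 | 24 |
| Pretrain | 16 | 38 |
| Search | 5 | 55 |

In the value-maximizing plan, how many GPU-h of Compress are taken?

Best value per unit of size first: Search 55/5≈11, Compress 36/6≈6, Pretrain 38/16≈2.38, Probe 53/28≈1.89, Retrain 24/16≈1.5.
Search: take in full, 5 GPU-h for value 55 ; 2 left.
Only 2 GPU-h remain; take 2/6 of Compress for value 36×2/6 = 12.

2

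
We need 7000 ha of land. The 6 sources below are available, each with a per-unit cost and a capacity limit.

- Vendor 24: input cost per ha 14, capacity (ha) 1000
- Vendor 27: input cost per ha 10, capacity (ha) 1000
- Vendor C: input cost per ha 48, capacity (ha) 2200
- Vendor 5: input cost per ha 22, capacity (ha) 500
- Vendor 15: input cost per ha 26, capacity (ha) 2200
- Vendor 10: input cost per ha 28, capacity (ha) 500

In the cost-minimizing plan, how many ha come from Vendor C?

1800

Use sources in increasing cost order.
Vendor 27 (10): use full 1000 — 6000 ha to go.
Vendor 24 at 14: take all 1000 ha — 5000 still needed.
Vendor 5 at 22: take all 500 ha — 4500 still needed.
Vendor 15 at 26: take all 2200 ha — 2300 still needed.
Vendor 10 at 28: take all 500 ha — 1800 still needed.
Take 1800 from Vendor C at 48 to finish.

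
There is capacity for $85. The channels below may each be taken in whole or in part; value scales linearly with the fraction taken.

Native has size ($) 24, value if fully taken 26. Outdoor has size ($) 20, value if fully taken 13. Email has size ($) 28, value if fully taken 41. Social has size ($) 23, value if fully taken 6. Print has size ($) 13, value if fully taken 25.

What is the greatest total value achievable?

105

Best value per unit of size first: Print 25/13≈1.92, Email 41/28≈1.46, Native 26/24≈1.08, Outdoor 13/20≈0.65, Social 6/23≈0.261.
Take all of Print (13 $, value 25) — 72 $ left.
Take all of Email (28 $, value 41) — 44 $ left.
Native: take in full, 24 $ for value 26 — 20 left.
All 20 $ of Outdoor fit (value 13) — 0 remain.
Total value = 105.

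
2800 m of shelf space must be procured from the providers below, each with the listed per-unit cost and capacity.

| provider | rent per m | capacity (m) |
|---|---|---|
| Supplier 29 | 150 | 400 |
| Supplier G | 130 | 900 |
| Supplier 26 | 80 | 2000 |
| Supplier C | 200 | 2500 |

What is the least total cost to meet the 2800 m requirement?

Use providers in increasing cost order.
Supplier 26 (80): use full 2000 → 800 m to go.
Supplier G at 130: take 800 of its 900 → requirement met.
Supplier 29, Supplier C: unused.
Cost = 2000×80 + 800×130 = 264000.

264000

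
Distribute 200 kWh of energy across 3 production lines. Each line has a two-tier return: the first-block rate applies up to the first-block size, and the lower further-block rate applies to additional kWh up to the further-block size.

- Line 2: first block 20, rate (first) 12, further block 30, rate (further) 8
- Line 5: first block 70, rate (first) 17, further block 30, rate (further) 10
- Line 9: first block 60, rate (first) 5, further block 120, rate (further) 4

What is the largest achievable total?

Treat each block as its own option and order by rate: Line 5/tier1 17 > Line 2/tier1 12 > Line 5/tier2 10 > Line 2/tier2 8 > Line 9/tier1 5 > Line 9/tier2 4.
Fill Line 5 tier1 block (70 at 17) — 130 left.
Line 2/tier1 (12): +20 — 110 left.
Line 5 tier2 at 10: fill all 30 — 80 left.
Line 2/tier2 (8): +30 — 50 left.
Line 9/tier1: +50 of 60 at 5; pool empty.
Total = 17×70 + 12×20 + 10×30 + 8×30 + 5×50 = 2220.

2220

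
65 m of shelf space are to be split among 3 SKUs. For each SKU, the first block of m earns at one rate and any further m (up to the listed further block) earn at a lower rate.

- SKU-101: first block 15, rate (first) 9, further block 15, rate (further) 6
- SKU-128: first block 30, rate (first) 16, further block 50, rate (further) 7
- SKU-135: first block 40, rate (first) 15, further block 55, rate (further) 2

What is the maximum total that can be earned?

Order all 6 blocks by rate: SKU-128/tier1 16 > SKU-135/tier1 15 > SKU-101/tier1 9 > SKU-128/tier2 7 > SKU-101/tier2 6 > SKU-135/tier2 2.
SKU-128 tier1 at 16: fill all 30 ; 35 left.
SKU-135/tier1: +35 of 40 at 15; pool empty.
Total = 16×30 + 15×35 = 1005.

1005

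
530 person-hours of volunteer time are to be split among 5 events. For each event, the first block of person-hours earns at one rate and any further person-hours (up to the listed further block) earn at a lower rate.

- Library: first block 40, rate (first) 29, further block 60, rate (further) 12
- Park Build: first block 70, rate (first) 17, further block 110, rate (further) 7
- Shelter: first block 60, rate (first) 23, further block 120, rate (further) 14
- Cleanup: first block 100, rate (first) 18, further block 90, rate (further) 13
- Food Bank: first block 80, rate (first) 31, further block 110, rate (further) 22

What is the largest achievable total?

Order all 10 blocks by rate: Food Bank/first 31 > Library/first 29 > Shelter/first 23 > Food Bank/second 22 > Cleanup/first 18 > Park Build/first 17 > Shelter/second 14 > Cleanup/second 13 > Library/second 12 > Park Build/second 7.
Food Bank/first (31): +80 → 450 left.
Library/first (29): +40 → 410 left.
Shelter/first (23): +60 → 350 left.
Food Bank/second (22): +110 → 240 left.
Cleanup first at 18: fill all 100 → 140 left.
Park Build first at 17: fill all 70 → 70 left.
70 remain; put them into Shelter second at 14.
Total = 31×80 + 29×40 + 23×60 + 22×110 + 18×100 + 17×70 + 14×70 = 11410.

11410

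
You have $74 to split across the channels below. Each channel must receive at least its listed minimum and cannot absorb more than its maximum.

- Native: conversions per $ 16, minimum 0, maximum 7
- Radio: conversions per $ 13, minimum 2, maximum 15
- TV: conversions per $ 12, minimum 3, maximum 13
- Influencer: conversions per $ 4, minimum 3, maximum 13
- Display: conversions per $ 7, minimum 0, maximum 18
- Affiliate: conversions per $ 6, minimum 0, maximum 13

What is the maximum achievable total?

Meeting every minimum uses 0+2+3+3+0+0 = 8 $, leaving 66.
Order the channels by conversions per $: Native 16 > Radio 13 > TV 12 > Display 7 > Affiliate 6 > Influencer 4.
Give Native 7 more to hit its cap of 7 — 59 left.
Radio takes 13 more to reach its cap of 15 — 46 left.
TV: +10 to 13 (cap) — 36 left.
Display takes 18 more to reach its cap of 18 — 18 left.
Affiliate takes 13 more to reach its cap of 13 — 5 left.
Only 5 left; Influencer takes them to reach 8.
Total = 16×7 + 13×15 + 12×13 + 4×8 + 7×18 + 6×13 = 699.

699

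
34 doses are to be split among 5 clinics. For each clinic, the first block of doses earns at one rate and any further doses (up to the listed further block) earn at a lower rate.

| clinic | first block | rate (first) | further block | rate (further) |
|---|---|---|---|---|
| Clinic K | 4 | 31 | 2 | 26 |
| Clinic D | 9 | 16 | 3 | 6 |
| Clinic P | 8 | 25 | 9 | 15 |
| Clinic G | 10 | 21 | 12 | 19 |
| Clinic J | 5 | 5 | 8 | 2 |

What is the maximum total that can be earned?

Treat each block as its own option and order by rate: Clinic K/first 31 > Clinic K/second 26 > Clinic P/first 25 > Clinic G/first 21 > Clinic G/second 19 > Clinic D/first 16 > Clinic P/second 15 > Clinic D/second 6 > Clinic J/first 5 > Clinic J/second 2.
Clinic K first at 31: fill all 4 → 30 left.
Fill Clinic K second block (2 at 26) → 28 left.
Clinic P/first (25): +8 → 20 left.
Fill Clinic G first block (10 at 21) → 10 left.
Clinic G/second: +10 of 12 at 19; pool empty.
Total = 31×4 + 26×2 + 25×8 + 21×10 + 19×10 = 776.

776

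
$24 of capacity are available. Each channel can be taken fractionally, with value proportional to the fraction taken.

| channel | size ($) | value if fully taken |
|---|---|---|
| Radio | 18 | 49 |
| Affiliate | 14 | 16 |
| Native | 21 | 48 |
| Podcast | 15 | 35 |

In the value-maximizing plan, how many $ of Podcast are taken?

6

Best value per unit of size first: Radio 49/18≈2.72, Podcast 35/15≈2.33, Native 48/21≈2.29, Affiliate 16/14≈1.14.
All 18 $ of Radio fit (value 49) → 6 remain.
6 $ left: a 6/15 share of Podcast gives 35×6/15 = 14.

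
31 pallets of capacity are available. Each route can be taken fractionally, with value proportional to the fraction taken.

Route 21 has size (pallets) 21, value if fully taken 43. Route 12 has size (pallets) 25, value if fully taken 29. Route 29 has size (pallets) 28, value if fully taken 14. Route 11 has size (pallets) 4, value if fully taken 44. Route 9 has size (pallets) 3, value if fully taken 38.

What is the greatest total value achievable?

128.48

Sort by value density: Route 9 38/3≈12.7, Route 11 44/4≈11, Route 21 43/21≈2.05, Route 12 29/25≈1.16, Route 29 14/28≈0.5.
Route 9: take in full, 3 pallets for value 38 ; 28 left.
Route 11: take in full, 4 pallets for value 44 ; 24 left.
Route 21: take in full, 21 pallets for value 43 ; 3 left.
Fill the last 3 pallets with part of Route 12: 3/25 of it earns 3.48.
Total value = 128.48.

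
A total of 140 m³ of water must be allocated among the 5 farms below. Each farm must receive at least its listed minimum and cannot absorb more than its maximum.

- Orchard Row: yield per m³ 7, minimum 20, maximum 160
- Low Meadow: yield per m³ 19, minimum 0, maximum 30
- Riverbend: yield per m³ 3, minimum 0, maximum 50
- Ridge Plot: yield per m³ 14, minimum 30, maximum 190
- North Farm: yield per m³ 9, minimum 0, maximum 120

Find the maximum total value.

Meeting every minimum uses 20+0+0+30+0 = 50 m³, leaving 90.
Rank by yield per m³: Low Meadow 19 > Ridge Plot 14 > North Farm 9 > Orchard Row 7 > Riverbend 3.
Low Meadow: +30 to 30 (cap) ; 60 left.
Ridge Plot: +60 (room for 160) → 90. Pool exhausted.
Total = 7×20 + 19×30 + 14×90 = 1970.

1970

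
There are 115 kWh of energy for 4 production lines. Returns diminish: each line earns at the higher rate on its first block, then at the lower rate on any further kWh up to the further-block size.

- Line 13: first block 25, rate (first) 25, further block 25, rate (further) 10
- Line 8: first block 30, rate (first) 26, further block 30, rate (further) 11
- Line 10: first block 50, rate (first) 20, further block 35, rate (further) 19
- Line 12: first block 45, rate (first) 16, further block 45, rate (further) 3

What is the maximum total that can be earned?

2595

Order all 8 blocks by rate: Line 8/tier1 26 > Line 13/tier1 25 > Line 10/tier1 20 > Line 10/tier2 19 > Line 12/tier1 16 > Line 8/tier2 11 > Line 13/tier2 10 > Line 12/tier2 3.
Fill Line 8 tier1 block (30 at 26) ; 85 left.
Line 13/tier1 (25): +25 ; 60 left.
Line 10/tier1 (20): +50 ; 10 left.
Line 10 tier2 at 19: only 10 left, fill 10.
Total = 26×30 + 25×25 + 20×50 + 19×10 = 2595.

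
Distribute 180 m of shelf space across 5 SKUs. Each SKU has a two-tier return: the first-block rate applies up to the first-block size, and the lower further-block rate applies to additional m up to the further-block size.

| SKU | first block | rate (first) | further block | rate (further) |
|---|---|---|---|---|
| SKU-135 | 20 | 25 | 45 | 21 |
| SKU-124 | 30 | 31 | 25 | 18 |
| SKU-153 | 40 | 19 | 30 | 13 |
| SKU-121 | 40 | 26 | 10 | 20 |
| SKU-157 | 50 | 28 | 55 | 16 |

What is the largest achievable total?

4710

Treat each block as its own option and order by rate: SKU-124/T1 31 > SKU-157/T1 28 > SKU-121/T1 26 > SKU-135/T1 25 > SKU-135/T2 21 > SKU-121/T2 20 > SKU-153/T1 19 > SKU-124/T2 18 > SKU-157/T2 16 > SKU-153/T2 13.
SKU-124 T1 at 31: fill all 30 → 150 left.
SKU-157 T1 at 28: fill all 50 → 100 left.
SKU-121/T1 (26): +40 → 60 left.
SKU-135 T1 at 25: fill all 20 → 40 left.
SKU-135 T2 at 21: only 40 left, fill 40.
Total = 31×30 + 28×50 + 26×40 + 25×20 + 21×40 = 4710.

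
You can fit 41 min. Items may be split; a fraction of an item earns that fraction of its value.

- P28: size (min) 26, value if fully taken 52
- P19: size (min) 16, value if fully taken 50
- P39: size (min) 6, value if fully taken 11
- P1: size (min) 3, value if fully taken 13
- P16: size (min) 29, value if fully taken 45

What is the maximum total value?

Best value per unit of size first: P1 13/3≈4.33, P19 50/16≈3.12, P28 52/26≈2, P39 11/6≈1.83, P16 45/29≈1.55.
Take all of P1 (3 min, value 13) — 38 min left.
All 16 min of P19 fit (value 50) — 22 remain.
Fill the last 22 min with part of P28: 22/26 of it earns 44.
Total value = 107.

107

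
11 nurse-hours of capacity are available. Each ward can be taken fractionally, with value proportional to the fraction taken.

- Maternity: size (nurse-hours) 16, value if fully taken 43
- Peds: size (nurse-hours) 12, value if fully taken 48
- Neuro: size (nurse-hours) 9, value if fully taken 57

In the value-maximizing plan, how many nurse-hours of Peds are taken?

Rank by value-to-size ratio: Neuro 57/9≈6.33, Peds 48/12≈4, Maternity 43/16≈2.69.
Take all of Neuro (9 nurse-hours, value 57) ; 2 nurse-hours left.
Fill the last 2 nurse-hours with part of Peds: 2/12 of it earns 8.

2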